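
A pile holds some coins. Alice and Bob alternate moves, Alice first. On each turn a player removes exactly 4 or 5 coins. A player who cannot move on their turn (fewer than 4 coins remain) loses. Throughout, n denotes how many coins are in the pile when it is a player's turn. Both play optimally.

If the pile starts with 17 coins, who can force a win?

Alice wins.

Use the standard recursion: the mover loses at a terminal position; elsewhere, the mover wins exactly when some move hands the opponent an L position.
n=0: no move → L
n=1: no move → L
n=2: no move → L
n=3: no move → L
n=4: W (go to 0, an L position)
n=5: W (go to 1, an L position)
n=6: W (go to 2, an L position)
n=7: W (go to 3, an L position)
n=8: W (go to 3, an L position)
n=9: L (options 5(W), 4(W) are all W)
n=10: L (options 6(W), 5(W) are all W)
n=11: L (options 7(W), 6(W) are all W)
n=12: L (options 8(W), 7(W) are all W)
n=13: W (go to 9, an L position)
n=14: W (go to 10, an L position)
n=15: W (go to 11, an L position)
n=16: W (go to 12, an L position)
n=17: W (go to 12, an L position)
From 17 Alice can remove 5, leaving 12, reaching an L position.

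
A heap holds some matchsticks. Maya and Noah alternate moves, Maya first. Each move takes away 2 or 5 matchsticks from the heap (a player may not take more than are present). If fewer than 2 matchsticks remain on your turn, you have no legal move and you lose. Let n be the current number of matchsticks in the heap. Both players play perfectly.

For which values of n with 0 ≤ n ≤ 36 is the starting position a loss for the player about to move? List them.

0, 1, 4, 7, 8, 11, 14, 15, 18, 21, 22, 25, 28, 29, 32, 35, 36

Compute win/loss labels from the base case upward. A position with no move is L. Any other position is W if it can reach an L in one move, else L.
n=0: no move → L
n=1: no move → L
n=2: W (go to 0, an L position)
n=3: W (go to 1, an L position)
n=4: L (sole option 2(W) is W)
n=5: W (go to 0, an L position)
n=6: W (go to 4, an L position)
n=7: L (options 5(W), 2(W) are all W)
n=8: L (options 6(W), 3(W) are all W)
n=9: W (go to 7, an L position)
n=10: W (go to 8, an L position)
n=11: L (options 9(W), 6(W) are all W)
n=12: W (go to 7, an L position)
n=13: W (go to 11, an L position)
n=14: L (options 12(W), 9(W) are all W)
n=15: L (options 13(W), 10(W) are all W)
n=16: W (go to 14, an L position)
n=17: W (go to 15, an L position)
n=18: L (options 16(W), 13(W) are all W)
n=19: W (go to 14, an L position)
n=20: W (go to 18, an L position)
n=21: L (options 19(W), 16(W) are all W)
n=22: L (options 20(W), 17(W) are all W)
n=23: W (go to 21, an L position)
n=24: W (go to 22, an L position)
n=25: L (options 23(W), 20(W) are all W)
n=26: W (go to 21, an L position)
n=27: W (go to 25, an L position)
n=28: L (options 26(W), 23(W) are all W)
n=29: L (options 27(W), 24(W) are all W)
n=30: W (go to 28, an L position)
n=31: W (go to 29, an L position)
n=32: L (options 30(W), 27(W) are all W)
n=33: W (go to 28, an L position)
n=34: W (go to 32, an L position)
n=35: L (options 33(W), 30(W) are all W)
n=36: L (options 34(W), 31(W) are all W)
Reading off the rows marked L gives the requested list; there are 17 such values of n.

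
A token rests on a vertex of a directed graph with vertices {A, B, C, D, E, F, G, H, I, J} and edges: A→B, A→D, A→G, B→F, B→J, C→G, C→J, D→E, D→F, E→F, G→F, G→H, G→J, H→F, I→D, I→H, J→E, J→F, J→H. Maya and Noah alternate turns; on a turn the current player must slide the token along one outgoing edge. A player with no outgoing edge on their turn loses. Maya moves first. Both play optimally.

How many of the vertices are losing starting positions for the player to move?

4

Classify positions by backward induction: terminal positions (no move available) are L. From any other position, the mover wins iff some move reaches an L.
Every edge goes from a vertex to one that appears earlier in the order F, E, H, J, G, D, B, A, C, I, so processing vertices in that order labels each vertex after all of its successors.
F: no outgoing edge → L
E: reaches L-position F → W
H: reaches L-position F → W
J: reaches L-position F → W
G: reaches L-position F → W
D: reaches L-position F → W
B: reaches L-position F → W
A: only reaches B(W), D(W), G(W), all W → L
C: only reaches G(W), J(W), all W → L
I: only reaches D(W), H(W), all W → L
The L vertices are A, C, F, I; that is 4 in all.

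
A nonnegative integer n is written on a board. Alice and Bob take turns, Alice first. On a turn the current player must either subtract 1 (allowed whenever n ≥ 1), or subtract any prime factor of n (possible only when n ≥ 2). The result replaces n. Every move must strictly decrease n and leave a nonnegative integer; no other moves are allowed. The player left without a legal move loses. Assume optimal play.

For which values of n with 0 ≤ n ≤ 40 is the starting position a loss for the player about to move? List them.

Classify positions by backward induction: terminal positions (no move available) are L. From any other position, the mover wins iff some move reaches an L.
n=0: no move → L
n=1: W (go to 0, an L position)
n=2: W (go to 0, an L position)
n=3: W (go to 0, an L position)
n=4: L (options 2(W), 3(W) are all W)
n=5: W (go to 0, an L position)
n=6: W (go to 4, an L position)
n=7: W (go to 0, an L position)
n=8: L (options 6(W), 7(W) are all W)
n=9: W (go to 8, an L position)
n=10: W (go to 8, an L position)
n=11: W (go to 0, an L position)
n=12: L (options 9(W), 10(W), 11(W) are all W)
n=13: W (go to 0, an L position)
n=14: W (go to 12, an L position)
n=15: W (go to 12, an L position)
n=16: L (options 14(W), 15(W) are all W)
n=17: W (go to 0, an L position)
n=18: W (go to 16, an L position)
n=19: W (go to 0, an L position)
n=20: L (options 15(W), 18(W), 19(W) are all W)
n=21: W (go to 20, an L position)
n=22: W (go to 20, an L position)
n=23: W (go to 0, an L position)
n=24: L (options 21(W), 22(W), 23(W) are all W)
n=25: W (go to 20, an L position)
n=26: W (go to 24, an L position)
n=27: W (go to 24, an L position)
n=28: L (options 21(W), 26(W), 27(W) are all W)
n=29: W (go to 0, an L position)
n=30: W (go to 28, an L position)
n=31: W (go to 0, an L position)
n=32: L (options 30(W), 31(W) are all W)
n=33: W (go to 32, an L position)
n=34: W (go to 32, an L position)
n=35: W (go to 28, an L position)
n=36: L (options 33(W), 34(W), 35(W) are all W)
n=37: W (go to 0, an L position)
n=38: W (go to 36, an L position)
n=39: W (go to 36, an L position)
n=40: L (options 35(W), 38(W), 39(W) are all W)
Reading off the rows marked L gives the requested list; there are 11 such values of n.

0, 4, 8, 12, 16, 20, 24, 28, 32, 36, 40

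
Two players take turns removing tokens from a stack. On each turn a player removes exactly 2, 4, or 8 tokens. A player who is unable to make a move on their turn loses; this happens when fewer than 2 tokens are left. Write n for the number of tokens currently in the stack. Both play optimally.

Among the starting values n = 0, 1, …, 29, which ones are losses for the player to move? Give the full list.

Use the standard recursion: the mover loses at a terminal position; elsewhere, the mover wins exactly when some move hands the opponent an L position.
n=0: no move → L
n=1: no move → L
n=2: reaches L-position 0 → W
n=3: reaches L-position 1 → W
n=4: reaches L-position 0 → W
n=5: reaches L-position 1 → W
n=6: only reaches 4(W), 2(W), all W → L
n=7: only reaches 5(W), 3(W), all W → L
n=8: reaches L-position 6 → W
n=9: reaches L-position 7 → W
n=10: reaches L-position 6 → W
n=11: reaches L-position 7 → W
n=12: only reaches 10(W), 8(W), 4(W), all W → L
n=13: only reaches 11(W), 9(W), 5(W), all W → L
n=14: reaches L-position 12 → W
n=15: reaches L-position 13 → W
n=16: reaches L-position 12 → W
n=17: reaches L-position 13 → W
n=18: only reaches 16(W), 14(W), 10(W), all W → L
n=19: only reaches 17(W), 15(W), 11(W), all W → L
n=20: reaches L-position 18 → W
n=21: reaches L-position 19 → W
n=22: reaches L-position 18 → W
n=23: reaches L-position 19 → W
n=24: only reaches 22(W), 20(W), 16(W), all W → L
n=25: only reaches 23(W), 21(W), 17(W), all W → L
n=26: reaches L-position 24 → W
n=27: reaches L-position 25 → W
n=28: reaches L-position 24 → W
n=29: reaches L-position 25 → W
Reading off the rows marked L gives the requested list; there are 10 such values of n.

0, 1, 6, 7, 12, 13, 18, 19, 24, 25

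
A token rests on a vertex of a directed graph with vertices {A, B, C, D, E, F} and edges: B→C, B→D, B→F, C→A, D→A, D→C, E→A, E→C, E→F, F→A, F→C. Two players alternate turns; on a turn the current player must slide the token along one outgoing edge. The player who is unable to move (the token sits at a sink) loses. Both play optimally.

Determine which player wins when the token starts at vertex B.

The second player wins.

Use the standard recursion: the mover loses at a terminal position; elsewhere, the mover wins exactly when some move hands the opponent an L position.
Every edge goes from a vertex to one that appears earlier in the order A, C, F, E, D, B, so processing vertices in that order labels each vertex after all of its successors.
A: no outgoing edge → L
C: reaches L-position A → W
F: reaches L-position A → W
E: reaches L-position A → W
D: reaches L-position A → W
B: only reaches D(W), F(W), C(W), all W → L
Every move from B reaches a W position, so the mover loses.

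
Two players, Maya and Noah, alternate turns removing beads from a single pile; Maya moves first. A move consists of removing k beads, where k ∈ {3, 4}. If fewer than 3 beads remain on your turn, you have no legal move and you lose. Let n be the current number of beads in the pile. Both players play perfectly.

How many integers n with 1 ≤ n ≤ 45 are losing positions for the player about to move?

20

Use the standard recursion: the mover loses at a terminal position; elsewhere, the mover wins exactly when some move hands the opponent an L position.
n=0: no move → L
n=1: no move → L
n=2: no move → L
n=3: can move to 0, which is L ⇒ W
n=4: can move to 1, which is L ⇒ W
n=5: can move to 2, which is L ⇒ W
n=6: can move to 2, which is L ⇒ W
n=7: moves to 4(W), 3(W); every one is W ⇒ L
n=8: moves to 5(W), 4(W); every one is W ⇒ L
n=9: moves to 6(W), 5(W); every one is W ⇒ L
n=10: can move to 7, which is L ⇒ W
n=11: can move to 8, which is L ⇒ W
n=12: can move to 9, which is L ⇒ W
n=13: can move to 9, which is L ⇒ W
n=14: moves to 11(W), 10(W); every one is W ⇒ L
n=15: moves to 12(W), 11(W); every one is W ⇒ L
n=16: moves to 13(W), 12(W); every one is W ⇒ L
n=17: can move to 14, which is L ⇒ W
n=18: can move to 15, which is L ⇒ W
n=19: can move to 16, which is L ⇒ W
n=20: can move to 16, which is L ⇒ W
n=21: moves to 18(W), 17(W); every one is W ⇒ L
n=22: moves to 19(W), 18(W); every one is W ⇒ L
n=23: moves to 20(W), 19(W); every one is W ⇒ L
n=24: can move to 21, which is L ⇒ W
n=25: can move to 22, which is L ⇒ W
n=26: can move to 23, which is L ⇒ W
n=27: can move to 23, which is L ⇒ W
n=28: moves to 25(W), 24(W); every one is W ⇒ L
n=29: moves to 26(W), 25(W); every one is W ⇒ L
n=30: moves to 27(W), 26(W); every one is W ⇒ L
n=31: can move to 28, which is L ⇒ W
n=32: can move to 29, which is L ⇒ W
n=33: can move to 30, which is L ⇒ W
n=34: can move to 30, which is L ⇒ W
n=35: moves to 32(W), 31(W); every one is W ⇒ L
n=36: moves to 33(W), 32(W); every one is W ⇒ L
n=37: moves to 34(W), 33(W); every one is W ⇒ L
n=38: can move to 35, which is L ⇒ W
n=39: can move to 36, which is L ⇒ W
n=40: can move to 37, which is L ⇒ W
n=41: can move to 37, which is L ⇒ W
n=42: moves to 39(W), 38(W); every one is W ⇒ L
n=43: moves to 40(W), 39(W); every one is W ⇒ L
n=44: moves to 41(W), 40(W); every one is W ⇒ L
n=45: can move to 42, which is L ⇒ W
L entries with 1 ≤ n ≤ 45 (n=0 is outside the asked range and is not counted): n = 1, 2, 7, 8, 9, 14, 15, 16, 21, 22, 23, 28, 29, 30, 35, 36, 37, 42, 43, 44; that makes 20.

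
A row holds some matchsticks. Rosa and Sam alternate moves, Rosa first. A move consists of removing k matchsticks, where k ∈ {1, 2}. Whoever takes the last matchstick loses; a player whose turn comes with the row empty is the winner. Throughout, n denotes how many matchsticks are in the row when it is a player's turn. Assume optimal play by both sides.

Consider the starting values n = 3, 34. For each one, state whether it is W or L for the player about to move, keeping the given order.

3: W, 34: L

Build the W/L table. Terminal = W. A non-terminal position is W if it has a move to some L; otherwise it is L.
n=0: no move; the opponent has just taken the last matchstick and therefore loses → W
n=1: →0(W) only, which is W, so L
n=2: →1(L), so W
n=3: →1(L), so W
n=4: →3(W), 2(W) — all W, so L
n=5: →4(L), so W
n=6: →4(L), so W
n=7: →6(W), 5(W) — all W, so L
n=8: →7(L), so W
n=9: →7(L), so W
n=10: →9(W), 8(W) — all W, so L
n=11: →10(L), so W
n=12: →10(L), so W
n=13: →12(W), 11(W) — all W, so L
n=14: →13(L), so W
n=15: →13(L), so W
n=16: →15(W), 14(W) — all W, so L
n=17: →16(L), so W
n=18: →16(L), so W
n=19: →18(W), 17(W) — all W, so L
n=20: →19(L), so W
n=21: →19(L), so W
n=22: →21(W), 20(W) — all W, so L
n=23: →22(L), so W
n=24: →22(L), so W
n=25: →24(W), 23(W) — all W, so L
n=26: →25(L), so W
n=27: →25(L), so W
n=28: →27(W), 26(W) — all W, so L
n=29: →28(L), so W
n=30: →28(L), so W
n=31: →30(W), 29(W) — all W, so L
n=32: →31(L), so W
n=33: →31(L), so W
n=34: →33(W), 32(W) — all W, so L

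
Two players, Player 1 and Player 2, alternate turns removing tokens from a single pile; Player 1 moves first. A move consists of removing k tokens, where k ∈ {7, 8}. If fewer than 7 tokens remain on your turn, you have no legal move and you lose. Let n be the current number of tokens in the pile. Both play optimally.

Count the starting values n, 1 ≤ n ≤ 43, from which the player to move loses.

20

Positions with no move are L. A position that does have a move is losing for the player to move precisely when every available move leads to a winning position for the opponent. Fill in the labels:
n=0: no move → L
n=1: no move → L
n=2: no move → L
n=3: no move → L
n=4: no move → L
n=5: no move → L
n=6: no move → L
n=7: →0(L), so W
n=8: →1(L), so W
n=9: →2(L), so W
n=10: →3(L), so W
n=11: →4(L), so W
n=12: →5(L), so W
n=13: →6(L), so W
n=14: →6(L), so W
n=15: →8(W), 7(W) — all W, so L
n=16: →9(W), 8(W) — all W, so L
n=17: →10(W), 9(W) — all W, so L
n=18: →11(W), 10(W) — all W, so L
n=19: →12(W), 11(W) — all W, so L
n=20: →13(W), 12(W) — all W, so L
n=21: →14(W), 13(W) — all W, so L
n=22: →15(L), so W
n=23: →16(L), so W
n=24: →17(L), so W
n=25: →18(L), so W
n=26: →19(L), so W
n=27: →20(L), so W
n=28: →21(L), so W
n=29: →21(L), so W
n=30: →23(W), 22(W) — all W, so L
n=31: →24(W), 23(W) — all W, so L
n=32: →25(W), 24(W) — all W, so L
n=33: →26(W), 25(W) — all W, so L
n=34: →27(W), 26(W) — all W, so L
n=35: →28(W), 27(W) — all W, so L
n=36: →29(W), 28(W) — all W, so L
n=37: →30(L), so W
n=38: →31(L), so W
n=39: →32(L), so W
n=40: →33(L), so W
n=41: →34(L), so W
n=42: →35(L), so W
n=43: →36(L), so W
L entries with 1 ≤ n ≤ 43 (n=0 is outside the asked range and is not counted): n = 1, 2, 3, 4, 5, 6, 15, 16, 17, 18, 19, 20, 21, 30, 31, 32, 33, 34, 35, 36; that makes 20.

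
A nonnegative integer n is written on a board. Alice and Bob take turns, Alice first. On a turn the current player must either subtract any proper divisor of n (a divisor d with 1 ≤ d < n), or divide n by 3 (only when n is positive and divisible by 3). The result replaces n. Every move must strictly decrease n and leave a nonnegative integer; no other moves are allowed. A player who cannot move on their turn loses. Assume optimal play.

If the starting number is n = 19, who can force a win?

Use the standard recursion: the mover loses at a terminal position; elsewhere, the mover wins exactly when some move hands the opponent an L position.
n=0: no move → L
n=1: no move → L
n=2: W (go to 1, an L position)
n=3: W (go to 1, an L position)
n=4: L (options 2(W), 3(W) are all W)
n=5: W (go to 4, an L position)
n=6: W (go to 4, an L position)
n=7: L (sole option 6(W) is W)
n=8: W (go to 4, an L position)
n=9: L (options 3(W), 6(W), 8(W) are all W)
n=10: W (go to 9, an L position)
n=11: L (sole option 10(W) is W)
n=12: W (go to 4, an L position)
n=13: L (sole option 12(W) is W)
n=14: W (go to 7, an L position)
n=15: L (options 5(W), 10(W), 12(W), 14(W) are all W)
n=16: W (go to 15, an L position)
n=17: L (sole option 16(W) is W)
n=18: W (go to 9, an L position)
n=19: L (sole option 18(W) is W)
Every move from 19 reaches a W position, so the mover loses.

Bob wins.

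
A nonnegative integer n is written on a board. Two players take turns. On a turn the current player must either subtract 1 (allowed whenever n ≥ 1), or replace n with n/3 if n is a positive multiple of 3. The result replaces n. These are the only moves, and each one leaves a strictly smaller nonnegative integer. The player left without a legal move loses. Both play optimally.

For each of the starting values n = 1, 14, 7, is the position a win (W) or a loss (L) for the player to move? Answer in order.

1: W, 14: W, 7: L

Build the W/L table. Terminal = L. A non-terminal position is W if it has a move to some L; otherwise it is L.
n=0: no move → L
n=1: W (go to 0, an L position)
n=2: L (sole option 1(W) is W)
n=3: W (go to 2, an L position)
n=4: L (sole option 3(W) is W)
n=5: W (go to 4, an L position)
n=6: W (go to 2, an L position)
n=7: L (sole option 6(W) is W)
n=8: W (go to 7, an L position)
n=9: L (options 3(W), 8(W) are all W)
n=10: W (go to 9, an L position)
n=11: L (sole option 10(W) is W)
n=12: W (go to 4, an L position)
n=13: L (sole option 12(W) is W)
n=14: W (go to 13, an L position)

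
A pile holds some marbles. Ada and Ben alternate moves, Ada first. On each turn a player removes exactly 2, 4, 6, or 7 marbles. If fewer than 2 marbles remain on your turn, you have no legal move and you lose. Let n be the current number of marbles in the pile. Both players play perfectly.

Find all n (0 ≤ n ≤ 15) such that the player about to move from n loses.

0, 1, 9, 10

Work bottom-up. With no move the player to move loses. Otherwise the position is W if at least one move leads to an L position for the opponent, and L if every move leads to a W.
n=0: no move → L
n=1: no move → L
n=2: can move to 0, which is L ⇒ W
n=3: can move to 1, which is L ⇒ W
n=4: can move to 0, which is L ⇒ W
n=5: can move to 1, which is L ⇒ W
n=6: can move to 0, which is L ⇒ W
n=7: can move to 1, which is L ⇒ W
n=8: can move to 1, which is L ⇒ W
n=9: moves to 7(W), 5(W), 3(W), 2(W); every one is W ⇒ L
n=10: moves to 8(W), 6(W), 4(W), 3(W); every one is W ⇒ L
n=11: can move to 9, which is L ⇒ W
n=12: can move to 10, which is L ⇒ W
n=13: can move to 9, which is L ⇒ W
n=14: can move to 10, which is L ⇒ W
n=15: can move to 9, which is L ⇒ W
Reading off the rows marked L gives the requested list; there are 4 such values of n.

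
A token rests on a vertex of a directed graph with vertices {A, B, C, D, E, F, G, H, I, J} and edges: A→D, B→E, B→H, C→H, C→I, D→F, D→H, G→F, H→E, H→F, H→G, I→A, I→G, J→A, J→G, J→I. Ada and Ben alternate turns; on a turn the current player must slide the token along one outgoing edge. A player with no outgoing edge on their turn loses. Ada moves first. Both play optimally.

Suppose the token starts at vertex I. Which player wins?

Ada wins.

Compute win/loss labels from the base case upward. A position with no move is L. Any other position is W if it can reach an L in one move, else L.
Every edge goes from a vertex to one that appears earlier in the order F, E, G, H, B, D, A, I, J, C, so processing vertices in that order labels each vertex after all of its successors.
F: no outgoing edge → L
E: no outgoing edge → L
G: →F(L), so W
H: →E(L), so W
B: →E(L), so W
D: →F(L), so W
A: →D(W) only, which is W, so L
I: →A(L), so W
J: →A(L), so W
C: →I(W), H(W) — all W, so L
The starting position I is W: Ada should move to A, handing over an L position.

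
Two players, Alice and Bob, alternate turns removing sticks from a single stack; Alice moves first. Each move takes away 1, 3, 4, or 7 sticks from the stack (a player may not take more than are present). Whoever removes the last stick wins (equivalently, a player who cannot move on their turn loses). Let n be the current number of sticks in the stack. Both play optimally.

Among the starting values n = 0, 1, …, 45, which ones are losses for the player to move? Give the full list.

0, 2, 8, 10, 16, 18, 24, 26, 32, 34, 40, 42

Work bottom-up. With no move the player to move loses. Otherwise the position is W if at least one move leads to an L position for the opponent, and L if every move leads to a W.
n=0: no move → L
n=1: →0(L), so W
n=2: →1(W) only, which is W, so L
n=3: →2(L), so W
n=4: →0(L), so W
n=5: →2(L), so W
n=6: →2(L), so W
n=7: →0(L), so W
n=8: →7(W), 5(W), 4(W), 1(W) — all W, so L
n=9: →8(L), so W
n=10: →9(W), 7(W), 6(W), 3(W) — all W, so L
n=11: →10(L), so W
n=12: →8(L), so W
n=13: →10(L), so W
n=14: →10(L), so W
n=15: →8(L), so W
n=16: →15(W), 13(W), 12(W), 9(W) — all W, so L
n=17: →16(L), so W
n=18: →17(W), 15(W), 14(W), 11(W) — all W, so L
n=19: →18(L), so W
n=20: →16(L), so W
n=21: →18(L), so W
n=22: →18(L), so W
n=23: →16(L), so W
n=24: →23(W), 21(W), 20(W), 17(W) — all W, so L
n=25: →24(L), so W
n=26: →25(W), 23(W), 22(W), 19(W) — all W, so L
n=27: →26(L), so W
n=28: →24(L), so W
n=29: →26(L), so W
n=30: →26(L), so W
n=31: →24(L), so W
n=32: →31(W), 29(W), 28(W), 25(W) — all W, so L
n=33: →32(L), so W
n=34: →33(W), 31(W), 30(W), 27(W) — all W, so L
n=35: →34(L), so W
n=36: →32(L), so W
n=37: →34(L), so W
n=38: →34(L), so W
n=39: →32(L), so W
n=40: →39(W), 37(W), 36(W), 33(W) — all W, so L
n=41: →40(L), so W
n=42: →41(W), 39(W), 38(W), 35(W) — all W, so L
n=43: →42(L), so W
n=44: →40(L), so W
n=45: →42(L), so W
The losing starting values of n are exactly the entries labelled L in this table (12 of them).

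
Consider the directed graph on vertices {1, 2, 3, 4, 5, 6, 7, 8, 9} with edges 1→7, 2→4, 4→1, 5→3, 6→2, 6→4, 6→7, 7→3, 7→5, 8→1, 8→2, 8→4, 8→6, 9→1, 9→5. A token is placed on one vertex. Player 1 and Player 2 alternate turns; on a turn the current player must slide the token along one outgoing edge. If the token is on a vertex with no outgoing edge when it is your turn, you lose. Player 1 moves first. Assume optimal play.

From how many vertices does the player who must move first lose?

3

Label each position W (a win for the player to move) or L (a loss). A position with no legal move is L; any other position is W exactly when some move reaches an L, and L when every move reaches a W.
Every edge goes from a vertex to one that appears earlier in the order 3, 5, 7, 1, 4, 9, 2, 6, 8, so processing vertices in that order labels each vertex after all of its successors.
3: no outgoing edge → L
5: →3(L), so W
7: →3(L), so W
1: →7(W) only, which is W, so L
4: →1(L), so W
9: →1(L), so W
2: →4(W) only, which is W, so L
6: →2(L), so W
8: →2(L), so W
The L vertices are 1, 2, 3; that is 3 in all.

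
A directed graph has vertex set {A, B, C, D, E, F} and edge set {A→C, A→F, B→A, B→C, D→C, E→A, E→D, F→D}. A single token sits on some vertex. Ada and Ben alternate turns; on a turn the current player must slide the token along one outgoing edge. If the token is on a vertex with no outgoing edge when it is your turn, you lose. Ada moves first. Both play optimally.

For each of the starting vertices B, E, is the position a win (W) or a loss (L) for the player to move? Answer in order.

B: W, E: L

Label each position W (a win for the player to move) or L (a loss). A position with no legal move is L; any other position is W exactly when some move reaches an L, and L when every move reaches a W.
Every edge goes from a vertex to one that appears earlier in the order C, D, F, A, B, E, so processing vertices in that order labels each vertex after all of its successors.
C: no outgoing edge → L
D: →C(L), so W
F: →D(W) only, which is W, so L
A: →F(L), so W
B: →C(L), so W
E: →A(W), D(W) — all W, so L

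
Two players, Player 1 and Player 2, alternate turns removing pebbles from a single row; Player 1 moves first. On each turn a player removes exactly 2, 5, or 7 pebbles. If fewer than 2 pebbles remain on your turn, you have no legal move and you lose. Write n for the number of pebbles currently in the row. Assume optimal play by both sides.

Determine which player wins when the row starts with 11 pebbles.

Classify positions by backward induction: terminal positions (no move available) are L. From any other position, the mover wins iff some move reaches an L.
n=0: no move → L
n=1: no move → L
n=2: →0(L), so W
n=3: →1(L), so W
n=4: →2(W) only, which is W, so L
n=5: →0(L), so W
n=6: →4(L), so W
n=7: →0(L), so W
n=8: →1(L), so W
n=9: →4(L), so W
n=10: →8(W), 5(W), 3(W) — all W, so L
n=11: →4(L), so W
From 11 Player 1 can remove 7, leaving 4, reaching an L position.

Player 1 wins.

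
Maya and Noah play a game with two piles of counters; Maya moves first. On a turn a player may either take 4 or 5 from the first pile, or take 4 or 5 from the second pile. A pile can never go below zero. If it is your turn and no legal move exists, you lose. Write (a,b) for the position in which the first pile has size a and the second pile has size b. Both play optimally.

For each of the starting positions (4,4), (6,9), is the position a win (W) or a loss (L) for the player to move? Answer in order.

(4,4): L, (6,9): W

Positions with no move are L. A position that does have a move is losing for the player to move precisely when every available move leads to a winning position for the opponent. Fill in the labels:
No move ever increases a pile, so every position that can arise here has a ≤ 6 and b ≤ 9; it is enough to label the cells with 0 ≤ a ≤ 6 and 0 ≤ b ≤ 9.
Every move lowers a or b (never raises either), so fill the grid row by row in increasing a, and left to right within a row: each cell's successors are then already labelled.
      b=0  b=1  b=2  b=3  b=4  b=5  b=6  b=7  b=8  b=9
a=0:    L    L    L    L    W    W    W    W    W    L
a=1:    L    L    L    L    W    W    W    W    W    L
a=2:    L    L    L    L    W    W    W    W    W    L
a=3:    L    L    L    L    W    W    W    W    W    L
a=4:    W    W    W    W    L    L    L    L    W    W
a=5:    W    W    W    W    L    L    L    L    W    W
a=6:    W    W    W    W    L    L    L    L    W    W
Cells with no legal move (terminal, hence L): (0,0), (0,1), (0,2), (0,3), (1,0), (1,1), (1,2), (1,3), (2,0), (2,1), (2,2), (2,3), (3,0), (3,1), (3,2), (3,3).
The remaining L cells, each justified by listing all of its moves:
(0,9): L (options (0,5)(W), (0,4)(W) are all W)
(1,9): L (options (1,5)(W), (1,4)(W) are all W)
(2,9): L (options (2,5)(W), (2,4)(W) are all W)
(3,9): L (options (3,5)(W), (3,4)(W) are all W)
(4,4): L (options (0,4)(W), (4,0)(W) are all W)
(4,5): L (options (0,5)(W), (4,1)(W), (4,0)(W) are all W)
(4,6): L (options (0,6)(W), (4,2)(W), (4,1)(W) are all W)
(4,7): L (options (0,7)(W), (4,3)(W), (4,2)(W) are all W)
(5,4): L (options (1,4)(W), (0,4)(W), (5,0)(W) are all W)
(5,5): L (options (1,5)(W), (0,5)(W), (5,1)(W), (5,0)(W) are all W)
(5,6): L (options (1,6)(W), (0,6)(W), (5,2)(W), (5,1)(W) are all W)
(5,7): L (options (1,7)(W), (0,7)(W), (5,3)(W), (5,2)(W) are all W)
(6,4): L (options (2,4)(W), (1,4)(W), (6,0)(W) are all W)
(6,5): L (options (2,5)(W), (1,5)(W), (6,1)(W), (6,0)(W) are all W)
(6,6): L (options (2,6)(W), (1,6)(W), (6,2)(W), (6,1)(W) are all W)
(6,7): L (options (2,7)(W), (1,7)(W), (6,3)(W), (6,2)(W) are all W)
Every other cell has at least one move into one of the L cells above, so it is W.
(4,4): one of the L cells justified above, so L
(6,9): the move to (2,9) reaches an L cell, so W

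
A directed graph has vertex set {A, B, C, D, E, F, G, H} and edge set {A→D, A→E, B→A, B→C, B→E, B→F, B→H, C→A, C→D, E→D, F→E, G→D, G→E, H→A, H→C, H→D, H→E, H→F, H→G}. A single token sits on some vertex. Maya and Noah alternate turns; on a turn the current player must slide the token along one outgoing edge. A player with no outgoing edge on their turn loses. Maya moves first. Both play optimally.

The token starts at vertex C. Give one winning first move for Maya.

Move to D.

Positions with no move are L. A position that does have a move is losing for the player to move precisely when every available move leads to a winning position for the opponent. Fill in the labels:
Every edge goes from a vertex to one that appears earlier in the order D, E, G, A, F, C, H, B, so processing vertices in that order labels each vertex after all of its successors.
D: no outgoing edge → L
E: W (go to D, an L position)
G: W (go to D, an L position)
A: W (go to D, an L position)
F: L (sole option E(W) is W)
C: W (go to D, an L position)
H: W (go to F, an L position)
B: W (go to F, an L position)
From C, the L positions reachable in one move are: D.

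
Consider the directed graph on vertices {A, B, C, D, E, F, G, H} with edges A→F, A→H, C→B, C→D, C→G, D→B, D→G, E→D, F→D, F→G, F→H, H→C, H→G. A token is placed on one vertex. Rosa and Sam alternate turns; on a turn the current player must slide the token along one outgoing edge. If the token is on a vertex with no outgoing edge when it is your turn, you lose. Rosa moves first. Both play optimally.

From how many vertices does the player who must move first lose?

Label each position W (a win for the player to move) or L (a loss). A position with no legal move is L; any other position is W exactly when some move reaches an L, and L when every move reaches a W.
Every edge goes from a vertex to one that appears earlier in the order B, G, D, C, E, H, F, A, so processing vertices in that order labels each vertex after all of its successors.
B: no outgoing edge → L
G: no outgoing edge → L
D: can move to G, which is L ⇒ W
C: can move to G, which is L ⇒ W
E: the only move is to D(W), a W ⇒ L
H: can move to G, which is L ⇒ W
F: can move to G, which is L ⇒ W
A: moves to F(W), H(W); every one is W ⇒ L
The L vertices are A, B, E, G; that is 4 in all.

4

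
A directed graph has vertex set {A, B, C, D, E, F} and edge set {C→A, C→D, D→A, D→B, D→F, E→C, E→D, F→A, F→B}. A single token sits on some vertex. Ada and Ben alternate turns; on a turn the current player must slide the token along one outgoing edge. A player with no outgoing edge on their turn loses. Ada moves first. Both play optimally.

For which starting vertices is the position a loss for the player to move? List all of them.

A, B, E

Work bottom-up. With no move the player to move loses. Otherwise the position is W if at least one move leads to an L position for the opponent, and L if every move leads to a W.
Every edge goes from a vertex to one that appears earlier in the order A, B, F, D, C, E, so processing vertices in that order labels each vertex after all of its successors.
A: no outgoing edge → L
B: no outgoing edge → L
F: can move to B, which is L ⇒ W
D: can move to B, which is L ⇒ W
C: can move to A, which is L ⇒ W
E: moves to C(W), D(W); every one is W ⇒ L
The losing starting vertices are exactly the entries labelled L in this table (3 of them).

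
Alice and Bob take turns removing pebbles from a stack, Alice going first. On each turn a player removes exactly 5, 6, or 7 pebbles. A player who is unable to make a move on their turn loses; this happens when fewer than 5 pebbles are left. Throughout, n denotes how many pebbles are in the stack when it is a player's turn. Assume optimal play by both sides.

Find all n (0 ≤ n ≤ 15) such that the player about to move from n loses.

0, 1, 2, 3, 4, 12, 13, 14, 15

Work bottom-up. With no move the player to move loses. Otherwise the position is W if at least one move leads to an L position for the opponent, and L if every move leads to a W.
n=0: no move → L
n=1: no move → L
n=2: no move → L
n=3: no move → L
n=4: no move → L
n=5: reaches L-position 0 → W
n=6: reaches L-position 1 → W
n=7: reaches L-position 2 → W
n=8: reaches L-position 3 → W
n=9: reaches L-position 4 → W
n=10: reaches L-position 4 → W
n=11: reaches L-position 4 → W
n=12: only reaches 7(W), 6(W), 5(W), all W → L
n=13: only reaches 8(W), 7(W), 6(W), all W → L
n=14: only reaches 9(W), 8(W), 7(W), all W → L
n=15: only reaches 10(W), 9(W), 8(W), all W → L
The losing starting values of n are exactly the entries labelled L in this table (9 of them).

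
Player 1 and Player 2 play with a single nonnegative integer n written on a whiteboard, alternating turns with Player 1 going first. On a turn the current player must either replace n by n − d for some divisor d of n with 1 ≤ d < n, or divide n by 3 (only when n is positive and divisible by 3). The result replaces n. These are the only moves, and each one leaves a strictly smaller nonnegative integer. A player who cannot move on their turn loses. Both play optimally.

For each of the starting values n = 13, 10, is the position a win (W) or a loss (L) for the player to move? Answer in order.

13: L, 10: W

Label each position W (a win for the player to move) or L (a loss). A position with no legal move is L; any other position is W exactly when some move reaches an L, and L when every move reaches a W.
n=0: no move → L
n=1: no move → L
n=2: can move to 1, which is L ⇒ W
n=3: can move to 1, which is L ⇒ W
n=4: moves to 2(W), 3(W); every one is W ⇒ L
n=5: can move to 4, which is L ⇒ W
n=6: can move to 4, which is L ⇒ W
n=7: the only move is to 6(W), a W ⇒ L
n=8: can move to 4, which is L ⇒ W
n=9: moves to 3(W), 6(W), 8(W); every one is W ⇒ L
n=10: can move to 9, which is L ⇒ W
n=11: the only move is to 10(W), a W ⇒ L
n=12: can move to 4, which is L ⇒ W
n=13: the only move is to 12(W), a W ⇒ L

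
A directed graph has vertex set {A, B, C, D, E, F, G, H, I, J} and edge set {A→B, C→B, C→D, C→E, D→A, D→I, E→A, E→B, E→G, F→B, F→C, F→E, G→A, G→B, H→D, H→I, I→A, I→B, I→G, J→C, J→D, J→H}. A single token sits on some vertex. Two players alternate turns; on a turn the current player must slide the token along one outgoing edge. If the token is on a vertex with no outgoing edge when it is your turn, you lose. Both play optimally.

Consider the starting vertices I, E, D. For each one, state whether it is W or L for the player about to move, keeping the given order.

I: W, E: W, D: L

Label each position W (a win for the player to move) or L (a loss). A position with no legal move is L; any other position is W exactly when some move reaches an L, and L when every move reaches a W.
Every edge goes from a vertex to one that appears earlier in the order B, A, G, I, D, E, H, C, J, F, so processing vertices in that order labels each vertex after all of its successors.
B: no outgoing edge → L
A: can move to B, which is L ⇒ W
G: can move to B, which is L ⇒ W
I: can move to B, which is L ⇒ W
D: moves to I(W), A(W); every one is W ⇒ L
E: can move to B, which is L ⇒ W
H: can move to D, which is L ⇒ W
C: can move to D, which is L ⇒ W
J: can move to D, which is L ⇒ W
F: can move to B, which is L ⇒ W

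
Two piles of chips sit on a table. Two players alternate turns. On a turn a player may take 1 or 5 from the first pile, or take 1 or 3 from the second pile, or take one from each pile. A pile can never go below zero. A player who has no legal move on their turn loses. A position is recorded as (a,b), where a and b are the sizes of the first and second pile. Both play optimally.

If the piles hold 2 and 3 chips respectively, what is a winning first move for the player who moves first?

Label each position W (a win for the player to move) or L (a loss). A position with no legal move is L; any other position is W exactly when some move reaches an L, and L when every move reaches a W.
No move ever increases a pile, so every position that can arise here has a ≤ 2 and b ≤ 3; it is enough to label the cells with 0 ≤ a ≤ 2 and 0 ≤ b ≤ 3.
Every move lowers a or b (never raises either), so fill the grid row by row in increasing a, and left to right within a row: each cell's successors are then already labelled.
      b=0  b=1  b=2  b=3
a=0:    L    W    L    W
a=1:    W    W    W    W
a=2:    L    W    L    W
Cells with no legal move (terminal, hence L): (0,0).
The remaining L cells, each justified by listing all of its moves:
(0,2): →(0,1)(W) only, which is W, so L
(2,0): →(1,0)(W) only, which is W, so L
(2,2): →(1,2)(W), (2,1)(W), (1,1)(W) — all W, so L
Every other cell has at least one move into one of the L cells above, so it is W.
From (2,3), the L positions reachable in one move are: (2,2), (2,0). Any move reaching one of these is winning.

Move to (2,2).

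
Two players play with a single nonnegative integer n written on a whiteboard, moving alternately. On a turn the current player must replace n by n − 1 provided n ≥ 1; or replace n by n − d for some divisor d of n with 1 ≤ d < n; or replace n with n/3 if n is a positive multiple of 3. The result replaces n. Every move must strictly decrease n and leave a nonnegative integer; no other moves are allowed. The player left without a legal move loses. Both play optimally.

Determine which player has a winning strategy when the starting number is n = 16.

Classify positions by backward induction: terminal positions (no move available) are L. From any other position, the mover wins iff some move reaches an L.
n=0: no move → L
n=1: →0(L), so W
n=2: →1(W) only, which is W, so L
n=3: →2(L), so W
n=4: →2(L), so W
n=5: →4(W) only, which is W, so L
n=6: →2(L), so W
n=7: →6(W) only, which is W, so L
n=8: →7(L), so W
n=9: →3(W), 6(W), 8(W) — all W, so L
n=10: →5(L), so W
n=11: →10(W) only, which is W, so L
n=12: →9(L), so W
n=13: →12(W) only, which is W, so L
n=14: →7(L), so W
n=15: →5(L), so W
n=16: →8(W), 12(W), 14(W), 15(W) — all W, so L
The starting position 16 is L: whatever the player to move does, the opponent receives a W position.

The second player wins.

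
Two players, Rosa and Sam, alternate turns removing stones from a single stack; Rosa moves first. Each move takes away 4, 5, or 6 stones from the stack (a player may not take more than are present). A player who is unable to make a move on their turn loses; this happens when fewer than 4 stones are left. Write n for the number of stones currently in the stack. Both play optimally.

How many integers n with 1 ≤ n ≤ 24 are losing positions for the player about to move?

Work bottom-up. With no move the player to move loses. Otherwise the position is W if at least one move leads to an L position for the opponent, and L if every move leads to a W.
n=0: no move → L
n=1: no move → L
n=2: no move → L
n=3: no move → L
n=4: reaches L-position 0 → W
n=5: reaches L-position 1 → W
n=6: reaches L-position 2 → W
n=7: reaches L-position 3 → W
n=8: reaches L-position 3 → W
n=9: reaches L-position 3 → W
n=10: only reaches 6(W), 5(W), 4(W), all W → L
n=11: only reaches 7(W), 6(W), 5(W), all W → L
n=12: only reaches 8(W), 7(W), 6(W), all W → L
n=13: only reaches 9(W), 8(W), 7(W), all W → L
n=14: reaches L-position 10 → W
n=15: reaches L-position 11 → W
n=16: reaches L-position 12 → W
n=17: reaches L-position 13 → W
n=18: reaches L-position 13 → W
n=19: reaches L-position 13 → W
n=20: only reaches 16(W), 15(W), 14(W), all W → L
n=21: only reaches 17(W), 16(W), 15(W), all W → L
n=22: only reaches 18(W), 17(W), 16(W), all W → L
n=23: only reaches 19(W), 18(W), 17(W), all W → L
n=24: reaches L-position 20 → W
L entries with 1 ≤ n ≤ 24 (n=0 is outside the asked range and is not counted): n = 1, 2, 3, 10, 11, 12, 13, 20, 21, 22, 23; that makes 11.

11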